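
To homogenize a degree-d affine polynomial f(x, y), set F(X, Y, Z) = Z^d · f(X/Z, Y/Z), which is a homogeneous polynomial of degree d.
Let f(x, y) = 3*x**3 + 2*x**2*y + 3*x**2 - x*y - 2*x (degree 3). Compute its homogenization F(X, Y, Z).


F(X, Y, Z) = 3*X**3 + 2*X**2*Y + 3*X**2*Z - X*Y*Z - 2*X*Z**2

deg(f) = 3.
Substitute x = X/Z, y = Y/Z into f, then multiply by Z^3.
  monomial 3·x^3·y^0 ↦ 3·X^3·Y^0·Z^0.
  monomial 2·x^2·y^1 ↦ 2·X^2·Y^1·Z^0.
  monomial 3·x^2·y^0 ↦ 3·X^2·Y^0·Z^1.
  monomial -1·x^1·y^1 ↦ -1·X^1·Y^1·Z^1.
  monomial -2·x^1·y^0 ↦ -2·X^1·Y^0·Z^2.
Collecting: F(X, Y, Z) = 3*X**3 + 2*X**2*Y + 3*X**2*Z - X*Y*Z - 2*X*Z**2.


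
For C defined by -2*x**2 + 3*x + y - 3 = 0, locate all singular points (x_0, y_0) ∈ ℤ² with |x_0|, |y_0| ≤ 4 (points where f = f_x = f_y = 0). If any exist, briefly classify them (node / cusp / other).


No singular points in the scanned grid; C is smooth there.

Compute partial derivatives:
  f_x = 3 - 4*x.
  f_y = 1.
f_y = 1 is a nonzero constant, so f_y never vanishes: no point (x, y) can satisfy f = f_x = f_y = 0. In particular no (x, y) ∈ {−4, ..., 4}² is singular; the curve is smooth.


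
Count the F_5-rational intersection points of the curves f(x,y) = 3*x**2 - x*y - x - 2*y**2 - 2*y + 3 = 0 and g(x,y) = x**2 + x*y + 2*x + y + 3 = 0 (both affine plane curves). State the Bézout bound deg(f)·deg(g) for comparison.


Common zeros: ∅; count = 0; Bézout bound = 4.

deg(f) = 2, deg(g) = 2, so Bézout bound = 4.
Scan x ∈ F_5. For each x, list the y ∈ F_5 with f(x, y) ≡ 0 and those with g(x, y) ≡ 0 (mod 5); the common zeros in that column are the intersection.
  x = 0: f ≡ 0 at y ∈ ∅; g ≡ 0 at y ∈ {2}; common: ∅.
  x = 1: f ≡ 0 at y ∈ {0, 1}; g ≡ 0 at y ∈ {2}; common: ∅.
  x = 2: f ≡ 0 at y ∈ {4}; g ≡ 0 at y ∈ {3}; common: ∅.
  x = 3: f ≡ 0 at y ∈ {1, 4}; g ≡ 0 at y ∈ {3}; common: ∅.
  x = 4: f ≡ 0 at y ∈ ∅; g ≡ 0 at y ∈ ∅; common: ∅.
Collecting: common zeros = ∅, so the count is 0.
Comparison with the Bézout bound: 0 ≤ 4 = deg(f)·deg(g), as expected for curves with no common component (the affine F_5-count falls short of the bound because intersections may lie at infinity, over extension fields, or carry multiplicity).


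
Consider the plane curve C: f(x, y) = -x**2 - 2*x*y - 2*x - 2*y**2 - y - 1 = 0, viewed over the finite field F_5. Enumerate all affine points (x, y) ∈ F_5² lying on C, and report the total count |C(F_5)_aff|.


Affine F_5-points: {(3, 1), (3, 3), (4, 0), (4, 3)}; count = 4.

For each of the 25 pairs (x, y) ∈ F_5², evaluate f(x, y) mod 5. Record the zeros.
  x = 0: [0↦4, 1↦1, 2↦4, 3↦3, 4↦3]  zeros at y ∈ ∅
  x = 1: [0↦1, 1↦1, 2↦2, 3↦4, 4↦2]  zeros at y ∈ ∅
  x = 2: [0↦1, 1↦4, 2↦3, 3↦3, 4↦4]  zeros at y ∈ ∅
  x = 3: [0↦4, 1↦0, 2↦2, 3↦0, 4↦4]  zeros at y ∈ {1, 3}
  x = 4: [0↦0, 1↦4, 2↦4, 3↦0, 4↦2]  zeros at y ∈ {0, 3}
Collecting zeros: affine points = {(3, 1), (3, 3), (4, 0), (4, 3)}.
Total count |C(F_5)_aff| = 4.


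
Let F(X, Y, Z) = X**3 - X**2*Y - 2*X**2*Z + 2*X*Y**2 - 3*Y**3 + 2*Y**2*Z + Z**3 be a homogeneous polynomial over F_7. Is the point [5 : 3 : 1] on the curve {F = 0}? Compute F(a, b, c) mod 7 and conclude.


F(5,3,1) ≡ 0 (mod 7); P is on the curve.

Evaluate F(5, 3, 1) term-by-term (mod 7).
  X**3 ↦ 1·125·1·1 = 125
  -X**2*Y ↦ -1·25·3·1 = -75
  -2*X**2*Z ↦ -2·25·1·1 = -50
  2*X*Y**2 ↦ 2·5·9·1 = 90
  -3*Y**3 ↦ -3·1·27·1 = -81
  2*Y**2*Z ↦ 2·1·9·1 = 18
  Z**3 ↦ 1·1·1·1 = 1
Sum: F(5, 3, 1) = (125) + (-75) + (-50) + (90) + (-81) + (18) + (1) = 28.
Reducing mod 7: 28 ≡ 0 (mod 7).
Since F(a, b, c) ≡ 0 (mod 7), P lies on the curve.


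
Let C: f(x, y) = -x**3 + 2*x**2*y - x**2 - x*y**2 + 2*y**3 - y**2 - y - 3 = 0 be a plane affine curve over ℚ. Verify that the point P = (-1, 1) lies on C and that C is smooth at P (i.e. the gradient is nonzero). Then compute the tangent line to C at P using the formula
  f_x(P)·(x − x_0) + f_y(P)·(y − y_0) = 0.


Tangent line at P: -6*x + 7*y - 13 = 0.

Step 1: f(-1, 1) = 0, so P lies on C.
Step 2: partial derivatives
  f_x(x, y) = -3*x**2 + 4*x*y - 2*x - y**2, f_y(x, y) = 2*x**2 - 2*x*y + 6*y**2 - 2*y - 1.
  f_x(P) = -6, f_y(P) = 7 (gradient nonzero, so P is smooth).
Step 3: tangent line at P: -6·(x − -1) + 7·(y − 1) = 0.
Expanding: -6*x + 7*y - 13 = 0.


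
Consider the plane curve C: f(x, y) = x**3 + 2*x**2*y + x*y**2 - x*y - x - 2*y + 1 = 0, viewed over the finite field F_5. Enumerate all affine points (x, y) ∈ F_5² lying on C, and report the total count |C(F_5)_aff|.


Affine F_5-points: {(0, 3), (2, 4), (3, 0), (3, 4), (4, 3)}; count = 5.

For each of the 25 pairs (x, y) ∈ F_5², evaluate f(x, y) mod 5. Record the zeros.
  x = 0: [0↦1, 1↦4, 2↦2, 3↦0, 4↦3]  zeros at y ∈ {3}
  x = 1: [0↦1, 1↦1, 2↦3, 3↦2, 4↦3]  zeros at y ∈ ∅
  x = 2: [0↦2, 1↦3, 2↦3, 3↦2, 4↦0]  zeros at y ∈ {4}
  x = 3: [0↦0, 1↦1, 2↦3, 3↦1, 4↦0]  zeros at y ∈ {0, 4}
  x = 4: [0↦1, 1↦1, 2↦4, 3↦0, 4↦4]  zeros at y ∈ {3}
Collecting zeros: affine points = {(0, 3), (2, 4), (3, 0), (3, 4), (4, 3)}.
Total count |C(F_5)_aff| = 5.


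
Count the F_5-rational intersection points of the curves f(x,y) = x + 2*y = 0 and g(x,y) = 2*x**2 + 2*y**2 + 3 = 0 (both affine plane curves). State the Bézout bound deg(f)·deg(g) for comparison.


Common zeros: ∅; count = 0; Bézout bound = 2.

deg(f) = 1, deg(g) = 2, so Bézout bound = 2.
Scan x ∈ F_5. For each x, list the y ∈ F_5 with f(x, y) ≡ 0 and those with g(x, y) ≡ 0 (mod 5); the common zeros in that column are the intersection.
  x = 0: f ≡ 0 at y ∈ {0}; g ≡ 0 at y ∈ {1, 4}; common: ∅.
  x = 1: f ≡ 0 at y ∈ {2}; g ≡ 0 at y ∈ {0}; common: ∅.
  x = 2: f ≡ 0 at y ∈ {4}; g ≡ 0 at y ∈ ∅; common: ∅.
  x = 3: f ≡ 0 at y ∈ {1}; g ≡ 0 at y ∈ ∅; common: ∅.
  x = 4: f ≡ 0 at y ∈ {3}; g ≡ 0 at y ∈ {0}; common: ∅.
Collecting: common zeros = ∅, so the count is 0.
Comparison with the Bézout bound: 0 ≤ 2 = deg(f)·deg(g), as expected for curves with no common component (the affine F_5-count falls short of the bound because intersections may lie at infinity, over extension fields, or carry multiplicity).


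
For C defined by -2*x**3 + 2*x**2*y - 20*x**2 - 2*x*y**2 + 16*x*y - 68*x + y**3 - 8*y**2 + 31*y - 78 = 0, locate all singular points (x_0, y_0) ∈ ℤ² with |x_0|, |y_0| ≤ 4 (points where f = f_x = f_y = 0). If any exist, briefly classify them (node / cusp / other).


Singular points: {(-3, 1)}; classification: cusp.

Compute partial derivatives:
  f_x = -6*x**2 + 4*x*y - 40*x - 2*y**2 + 16*y - 68.
  f_y = 2*x**2 - 4*x*y + 16*x + 3*y**2 - 16*y + 31.
Scan x_0 ∈ {−4, ..., 4}. For each x_0, f_y(x_0, y) is a polynomial in y; find its integer roots y ∈ {−4, ..., 4}, then test f_x and f at those candidates.
  x = -4: f_y(-4, y) = 3*y**2 - 1; no integer root y with |y| ≤ 4.
  x = -3: f_y(-3, y) = 3*y**2 - 4*y + 1; vanishes at y ∈ {1}. (-3, 1): f_x = 0, f = 0 — SINGULAR.
  x = -2: f_y(-2, y) = 3*y**2 - 8*y + 7; no integer root y with |y| ≤ 4.
  x = -1: f_y(-1, y) = 3*y**2 - 12*y + 17; no integer root y with |y| ≤ 4.
  x = 0: f_y(0, y) = 3*y**2 - 16*y + 31; no integer root y with |y| ≤ 4.
  x = 1: f_y(1, y) = 3*y**2 - 20*y + 49; no integer root y with |y| ≤ 4.
  x = 2: f_y(2, y) = 3*y**2 - 24*y + 71; no integer root y with |y| ≤ 4.
  x = 3: f_y(3, y) = 3*y**2 - 28*y + 97; no integer root y with |y| ≤ 4.
  x = 4: f_y(4, y) = 3*y**2 - 32*y + 127; no integer root y with |y| ≤ 4.
Only singular point on the grid: (-3, 1).
Classify: substitute x = -3 + u, y = 1 + v and expand: f = -2*u**3 + 2*u**2*v - 2*u*v**2 + v**3 + v**2.
No constant or linear terms (consistent with a singular point). Quadratic part: v**2. Cubic part: -2*u**3 + 2*u**2*v - 2*u*v**2 + v**3.
The quadratic part v**2 is a perfect square, so there is a single (double) tangent line v = 0, i.e. y = 1. Restricting the cubic part to that line (v = 0) leaves -2*u**3 ≠ 0, so f is not divisible by v and the branch is v² ≈ 2*u**3 to lowest order — this is a cusp.
Classification: cusp.


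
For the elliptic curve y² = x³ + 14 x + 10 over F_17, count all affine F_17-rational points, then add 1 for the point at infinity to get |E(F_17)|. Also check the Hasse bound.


Affine points = {(1, 5), (1, 12), (5, 1), (5, 16), (6, 2), (6, 15), (7, 3), (7, 14), (9, 7), (9, 10), (11, 4), (11, 13), (12, 6), (12, 11), (13, 3), (13, 14), (14, 3), (14, 14), (15, 5), (15, 12)}; affine count = 20; |E(F_17)| = 21.

Discriminant check: Δ ∝ 4a³ + 27b² = 4·14³ + 27·10² = 4·2744 + 27·100 ≡ 8 (mod 17). Nonzero ⇒ E is nonsingular.
For each x ∈ F_17, compute rhs = x³ + 14·x + 10 mod 17, then count y ∈ F_17 with y² ≡ rhs.
  x = 0: rhs = 10, matching y values: none (0 points).
  x = 1: rhs = 8, matching y values: 5, 12 (2 points).
  x = 2: rhs = 12, matching y values: none (0 points).
  x = 3: rhs = 11, matching y values: none (0 points).
  x = 4: rhs = 11, matching y values: none (0 points).
  x = 5: rhs = 1, matching y values: 1, 16 (2 points).
  x = 6: rhs = 4, matching y values: 2, 15 (2 points).
  x = 7: rhs = 9, matching y values: 3, 14 (2 points).
  x = 8: rhs = 5, matching y values: none (0 points).
  x = 9: rhs = 15, matching y values: 7, 10 (2 points).
  x = 10: rhs = 11, matching y values: none (0 points).
  x = 11: rhs = 16, matching y values: 4, 13 (2 points).
  x = 12: rhs = 2, matching y values: 6, 11 (2 points).
  x = 13: rhs = 9, matching y values: 3, 14 (2 points).
  x = 14: rhs = 9, matching y values: 3, 14 (2 points).
  x = 15: rhs = 8, matching y values: 5, 12 (2 points).
  x = 16: rhs = 12, matching y values: none (0 points).
Total affine count: 20.
Full point count |E(F_17)| = 20 + 1 = 21.
Hasse bound: |21 − (17+1)| = |3| = 3 ≤ 2√17 ≈ 8.2462 ✓.


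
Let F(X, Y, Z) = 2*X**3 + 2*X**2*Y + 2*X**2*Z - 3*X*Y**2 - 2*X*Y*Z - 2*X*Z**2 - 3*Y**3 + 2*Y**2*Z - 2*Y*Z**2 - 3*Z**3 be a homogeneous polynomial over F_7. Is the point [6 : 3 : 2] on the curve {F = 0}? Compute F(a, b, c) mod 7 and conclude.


F(6,3,2) ≡ 4 (mod 7); P is NOT on the curve.

Evaluate F(6, 3, 2) term-by-term (mod 7).
  2*X**3 ↦ 2·216·1·1 = 432
  2*X**2*Y ↦ 2·36·3·1 = 216
  2*X**2*Z ↦ 2·36·1·2 = 144
  -3*X*Y**2 ↦ -3·6·9·1 = -162
  -2*X*Y*Z ↦ -2·6·3·2 = -72
  -2*X*Z**2 ↦ -2·6·1·4 = -48
  -3*Y**3 ↦ -3·1·27·1 = -81
  2*Y**2*Z ↦ 2·1·9·2 = 36
  -2*Y*Z**2 ↦ -2·1·3·4 = -24
  -3*Z**3 ↦ -3·1·1·8 = -24
Sum: F(6, 3, 2) = (432) + (216) + (144) + (-162) + (-72) + (-48) + (-81) + (36) + (-24) + (-24) = 417.
Reducing mod 7: 417 ≡ 4 (mod 7).
Since F(a, b, c) ≡ 4 ≠ 0 (mod 7), P does NOT lie on the curve.


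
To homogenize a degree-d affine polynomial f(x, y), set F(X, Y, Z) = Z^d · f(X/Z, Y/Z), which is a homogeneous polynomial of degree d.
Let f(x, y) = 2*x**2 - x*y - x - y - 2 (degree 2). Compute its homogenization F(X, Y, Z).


F(X, Y, Z) = 2*X**2 - X*Y - X*Z - Y*Z - 2*Z**2

deg(f) = 2.
Substitute x = X/Z, y = Y/Z into f, then multiply by Z^2.
  monomial 2·x^2·y^0 ↦ 2·X^2·Y^0·Z^0.
  monomial -1·x^1·y^1 ↦ -1·X^1·Y^1·Z^0.
  monomial -1·x^1·y^0 ↦ -1·X^1·Y^0·Z^1.
  monomial -1·x^0·y^1 ↦ -1·X^0·Y^1·Z^1.
  monomial -2·x^0·y^0 ↦ -2·X^0·Y^0·Z^2.
Collecting: F(X, Y, Z) = 2*X**2 - X*Y - X*Z - Y*Z - 2*Z**2.


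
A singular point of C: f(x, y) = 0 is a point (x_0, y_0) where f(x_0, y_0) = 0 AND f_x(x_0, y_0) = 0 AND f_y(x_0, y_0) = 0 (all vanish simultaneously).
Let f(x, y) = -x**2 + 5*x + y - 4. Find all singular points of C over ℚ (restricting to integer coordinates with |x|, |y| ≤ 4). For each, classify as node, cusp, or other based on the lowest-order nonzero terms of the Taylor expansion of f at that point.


No singular points in the scanned grid; C is smooth there.

Compute partial derivatives:
  f_x = 5 - 2*x.
  f_y = 1.
f_y = 1 is a nonzero constant, so f_y never vanishes: no point (x, y) can satisfy f = f_x = f_y = 0. In particular no (x, y) ∈ {−4, ..., 4}² is singular; the curve is smooth.


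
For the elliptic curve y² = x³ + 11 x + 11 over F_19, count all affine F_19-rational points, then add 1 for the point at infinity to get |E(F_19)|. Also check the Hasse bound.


Affine points = {(0, 7), (0, 12), (1, 2), (1, 17), (4, 9), (4, 10), (5, 1), (5, 18), (10, 0), (11, 0), (12, 3), (12, 16), (15, 6), (15, 13), (17, 0)}; affine count = 15; |E(F_19)| = 16.

Discriminant check: Δ ∝ 4a³ + 27b² = 4·11³ + 27·11² = 4·1331 + 27·121 ≡ 3 (mod 19). Nonzero ⇒ E is nonsingular.
For each x ∈ F_19, compute rhs = x³ + 11·x + 11 mod 19, then count y ∈ F_19 with y² ≡ rhs.
  x = 0: rhs = 11, matching y values: 7, 12 (2 points).
  x = 1: rhs = 4, matching y values: 2, 17 (2 points).
  x = 2: rhs = 3, matching y values: none (0 points).
  x = 3: rhs = 14, matching y values: none (0 points).
  x = 4: rhs = 5, matching y values: 9, 10 (2 points).
  x = 5: rhs = 1, matching y values: 1, 18 (2 points).
  x = 6: rhs = 8, matching y values: none (0 points).
  x = 7: rhs = 13, matching y values: none (0 points).
  x = 8: rhs = 3, matching y values: none (0 points).
  x = 9: rhs = 3, matching y values: none (0 points).
  x = 10: rhs = 0, matching y values: 0 (1 points).
  x = 11: rhs = 0, matching y values: 0 (1 points).
  x = 12: rhs = 9, matching y values: 3, 16 (2 points).
  x = 13: rhs = 14, matching y values: none (0 points).
  x = 14: rhs = 2, matching y values: none (0 points).
  x = 15: rhs = 17, matching y values: 6, 13 (2 points).
  x = 16: rhs = 8, matching y values: none (0 points).
  x = 17: rhs = 0, matching y values: 0 (1 points).
  x = 18: rhs = 18, matching y values: none (0 points).
Total affine count: 15.
Full point count |E(F_19)| = 15 + 1 = 16.
Hasse bound: |16 − (19+1)| = |-4| = 4 ≤ 2√19 ≈ 8.7178 ✓.


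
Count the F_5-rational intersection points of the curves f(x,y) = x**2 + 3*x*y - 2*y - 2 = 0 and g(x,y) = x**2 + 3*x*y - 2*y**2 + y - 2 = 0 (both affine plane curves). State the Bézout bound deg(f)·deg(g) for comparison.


Common zeros: {(0, 4), (3, 4)}; count = 2; Bézout bound = 4.

deg(f) = 2, deg(g) = 2, so Bézout bound = 4.
Scan x ∈ F_5. For each x, list the y ∈ F_5 with f(x, y) ≡ 0 and those with g(x, y) ≡ 0 (mod 5); the common zeros in that column are the intersection.
  x = 0: f ≡ 0 at y ∈ {4}; g ≡ 0 at y ∈ {4}; common: {4}.
  x = 1: f ≡ 0 at y ∈ {1}; g ≡ 0 at y ∈ ∅; common: ∅.
  x = 2: f ≡ 0 at y ∈ {2}; g ≡ 0 at y ∈ {3}; common: ∅.
  x = 3: f ≡ 0 at y ∈ {4}; g ≡ 0 at y ∈ {1, 4}; common: {4}.
  x = 4: f ≡ 0 at y ∈ ∅; g ≡ 0 at y ∈ {1, 3}; common: ∅.
Collecting: common zeros = {(0, 4), (3, 4)}, so the count is 2.
Comparison with the Bézout bound: 2 ≤ 4 = deg(f)·deg(g), as expected for curves with no common component (the affine F_5-count falls short of the bound because intersections may lie at infinity, over extension fields, or carry multiplicity).


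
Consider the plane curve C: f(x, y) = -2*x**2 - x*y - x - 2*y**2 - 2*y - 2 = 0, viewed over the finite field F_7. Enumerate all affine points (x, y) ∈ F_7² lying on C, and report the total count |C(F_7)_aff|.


Affine F_7-points: {(0, 2), (0, 4), (1, 4), (1, 5), (2, 2), (2, 3), (3, 3), (3, 5)}; count = 8.

For each of the 49 pairs (x, y) ∈ F_7², evaluate f(x, y) mod 7. Record the zeros.
  x = 0: [0↦5, 1↦1, 2↦0, 3↦2, 4↦0, 5↦1, 6↦5]  zeros at y ∈ {2, 4}
  x = 1: [0↦2, 1↦4, 2↦2, 3↦3, 4↦0, 5↦0, 6↦3]  zeros at y ∈ {4, 5}
  x = 2: [0↦2, 1↦3, 2↦0, 3↦0, 4↦3, 5↦2, 6↦4]  zeros at y ∈ {2, 3}
  x = 3: [0↦5, 1↦5, 2↦1, 3↦0, 4↦2, 5↦0, 6↦1]  zeros at y ∈ {3, 5}
  x = 4: [0↦4, 1↦3, 2↦5, 3↦3, 4↦4, 5↦1, 6↦1]  zeros at y ∈ ∅
  x = 5: [0↦6, 1↦4, 2↦5, 3↦2, 4↦2, 5↦5, 6↦4]  zeros at y ∈ ∅
  x = 6: [0↦4, 1↦1, 2↦1, 3↦4, 4↦3, 5↦5, 6↦3]  zeros at y ∈ ∅
Collecting zeros: affine points = {(0, 2), (0, 4), (1, 4), (1, 5), (2, 2), (2, 3), (3, 3), (3, 5)}.
Total count |C(F_7)_aff| = 8.


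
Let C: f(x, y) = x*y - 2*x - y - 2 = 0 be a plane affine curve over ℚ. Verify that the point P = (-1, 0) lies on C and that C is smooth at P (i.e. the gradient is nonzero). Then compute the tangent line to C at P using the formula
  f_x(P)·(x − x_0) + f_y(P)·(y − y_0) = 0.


Tangent line at P: -2*x - 2*y - 2 = 0.

Step 1: f(-1, 0) = 0, so P lies on C.
Step 2: partial derivatives
  f_x(x, y) = y - 2, f_y(x, y) = x - 1.
  f_x(P) = -2, f_y(P) = -2 (gradient nonzero, so P is smooth).
Step 3: tangent line at P: -2·(x − -1) + -2·(y − 0) = 0.
Expanding: -2*x - 2*y - 2 = 0.


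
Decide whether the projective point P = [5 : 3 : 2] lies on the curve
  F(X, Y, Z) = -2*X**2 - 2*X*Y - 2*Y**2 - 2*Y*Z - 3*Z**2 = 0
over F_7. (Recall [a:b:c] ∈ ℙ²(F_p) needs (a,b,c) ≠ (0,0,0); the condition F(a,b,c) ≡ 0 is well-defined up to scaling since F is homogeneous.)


F(5,3,2) ≡ 4 (mod 7); P is NOT on the curve.

Evaluate F(5, 3, 2) term-by-term (mod 7).
  -2*X**2 ↦ -2·25·1·1 = -50
  -2*X*Y ↦ -2·5·3·1 = -30
  -2*Y**2 ↦ -2·1·9·1 = -18
  -2*Y*Z ↦ -2·1·3·2 = -12
  -3*Z**2 ↦ -3·1·1·4 = -12
Sum: F(5, 3, 2) = (-50) + (-30) + (-18) + (-12) + (-12) = -122.
Reducing mod 7: -122 ≡ 4 (mod 7).
Since F(a, b, c) ≡ 4 ≠ 0 (mod 7), P does NOT lie on the curve.


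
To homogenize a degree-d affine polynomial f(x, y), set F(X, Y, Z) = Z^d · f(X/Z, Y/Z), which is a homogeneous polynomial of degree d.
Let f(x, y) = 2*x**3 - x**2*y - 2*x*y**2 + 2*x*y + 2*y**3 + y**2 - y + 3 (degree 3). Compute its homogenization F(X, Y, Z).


F(X, Y, Z) = 2*X**3 - X**2*Y - 2*X*Y**2 + 2*X*Y*Z + 2*Y**3 + Y**2*Z - Y*Z**2 + 3*Z**3

deg(f) = 3.
Substitute x = X/Z, y = Y/Z into f, then multiply by Z^3.
  monomial 2·x^3·y^0 ↦ 2·X^3·Y^0·Z^0.
  monomial -1·x^2·y^1 ↦ -1·X^2·Y^1·Z^0.
  monomial -2·x^1·y^2 ↦ -2·X^1·Y^2·Z^0.
  monomial 2·x^1·y^1 ↦ 2·X^1·Y^1·Z^1.
  monomial 2·x^0·y^3 ↦ 2·X^0·Y^3·Z^0.
  monomial 1·x^0·y^2 ↦ 1·X^0·Y^2·Z^1.
  monomial -1·x^0·y^1 ↦ -1·X^0·Y^1·Z^2.
  monomial 3·x^0·y^0 ↦ 3·X^0·Y^0·Z^3.
Collecting: F(X, Y, Z) = 2*X**3 - X**2*Y - 2*X*Y**2 + 2*X*Y*Z + 2*Y**3 + Y**2*Z - Y*Z**2 + 3*Z**3.


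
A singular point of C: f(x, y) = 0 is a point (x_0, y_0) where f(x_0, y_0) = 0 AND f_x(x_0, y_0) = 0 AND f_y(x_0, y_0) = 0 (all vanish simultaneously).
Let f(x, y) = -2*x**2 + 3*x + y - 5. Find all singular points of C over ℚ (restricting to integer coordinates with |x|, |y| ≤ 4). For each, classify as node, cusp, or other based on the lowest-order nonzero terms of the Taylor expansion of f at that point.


No singular points in the scanned grid; C is smooth there.

Compute partial derivatives:
  f_x = 3 - 4*x.
  f_y = 1.
f_y = 1 is a nonzero constant, so f_y never vanishes: no point (x, y) can satisfy f = f_x = f_y = 0. In particular no (x, y) ∈ {−4, ..., 4}² is singular; the curve is smooth.


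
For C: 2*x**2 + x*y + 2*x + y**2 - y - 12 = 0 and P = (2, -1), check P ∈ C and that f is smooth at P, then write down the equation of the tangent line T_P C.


Tangent line at P: 9*x - y - 19 = 0.

Step 1: f(2, -1) = 0, so P lies on C.
Step 2: partial derivatives
  f_x(x, y) = 4*x + y + 2, f_y(x, y) = x + 2*y - 1.
  f_x(P) = 9, f_y(P) = -1 (gradient nonzero, so P is smooth).
Step 3: tangent line at P: 9·(x − 2) + -1·(y − -1) = 0.
Expanding: 9*x - y - 19 = 0.


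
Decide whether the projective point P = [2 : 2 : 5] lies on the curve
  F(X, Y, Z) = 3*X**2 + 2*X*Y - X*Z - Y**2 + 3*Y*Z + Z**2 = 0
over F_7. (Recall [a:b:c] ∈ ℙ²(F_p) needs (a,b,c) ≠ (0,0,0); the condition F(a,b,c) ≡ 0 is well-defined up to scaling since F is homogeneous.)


F(2,2,5) ≡ 5 (mod 7); P is NOT on the curve.

Evaluate F(2, 2, 5) term-by-term (mod 7).
  3*X**2 ↦ 3·4·1·1 = 12
  2*X*Y ↦ 2·2·2·1 = 8
  -X*Z ↦ -1·2·1·5 = -10
  -Y**2 ↦ -1·1·4·1 = -4
  3*Y*Z ↦ 3·1·2·5 = 30
  Z**2 ↦ 1·1·1·25 = 25
Sum: F(2, 2, 5) = (12) + (8) + (-10) + (-4) + (30) + (25) = 61.
Reducing mod 7: 61 ≡ 5 (mod 7).
Since F(a, b, c) ≡ 5 ≠ 0 (mod 7), P does NOT lie on the curve.


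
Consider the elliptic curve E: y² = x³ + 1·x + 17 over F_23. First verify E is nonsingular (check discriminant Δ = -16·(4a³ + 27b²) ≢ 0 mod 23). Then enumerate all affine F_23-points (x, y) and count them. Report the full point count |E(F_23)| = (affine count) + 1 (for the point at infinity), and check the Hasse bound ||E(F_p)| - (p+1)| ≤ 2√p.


Affine points = {(2, 2), (2, 21), (3, 1), (3, 22), (4, 4), (4, 19), (5, 3), (5, 20), (6, 3), (6, 20), (8, 10), (8, 13), (11, 5), (11, 18), (12, 3), (12, 20), (15, 7), (15, 16), (16, 9), (16, 14), (17, 5), (17, 18), (18, 5), (18, 18), (19, 8), (19, 15)}; affine count = 26; |E(F_23)| = 27.

Discriminant check: Δ ∝ 4a³ + 27b² = 4·1³ + 27·17² = 4·1 + 27·289 ≡ 10 (mod 23). Nonzero ⇒ E is nonsingular.
For each x ∈ F_23, compute rhs = x³ + 1·x + 17 mod 23, then count y ∈ F_23 with y² ≡ rhs.
  x = 0: rhs = 17, matching y values: none (0 points).
  x = 1: rhs = 19, matching y values: none (0 points).
  x = 2: rhs = 4, matching y values: 2, 21 (2 points).
  x = 3: rhs = 1, matching y values: 1, 22 (2 points).
  x = 4: rhs = 16, matching y values: 4, 19 (2 points).
  x = 5: rhs = 9, matching y values: 3, 20 (2 points).
  x = 6: rhs = 9, matching y values: 3, 20 (2 points).
  x = 7: rhs = 22, matching y values: none (0 points).
  x = 8: rhs = 8, matching y values: 10, 13 (2 points).
  x = 9: rhs = 19, matching y values: none (0 points).
  x = 10: rhs = 15, matching y values: none (0 points).
  x = 11: rhs = 2, matching y values: 5, 18 (2 points).
  x = 12: rhs = 9, matching y values: 3, 20 (2 points).
  x = 13: rhs = 19, matching y values: none (0 points).
  x = 14: rhs = 15, matching y values: none (0 points).
  x = 15: rhs = 3, matching y values: 7, 16 (2 points).
  x = 16: rhs = 12, matching y values: 9, 14 (2 points).
  x = 17: rhs = 2, matching y values: 5, 18 (2 points).
  x = 18: rhs = 2, matching y values: 5, 18 (2 points).
  x = 19: rhs = 18, matching y values: 8, 15 (2 points).
  x = 20: rhs = 10, matching y values: none (0 points).
  x = 21: rhs = 7, matching y values: none (0 points).
  x = 22: rhs = 15, matching y values: none (0 points).
Total affine count: 26.
Full point count |E(F_23)| = 26 + 1 = 27.
Hasse bound: |27 − (23+1)| = |3| = 3 ≤ 2√23 ≈ 9.5917 ✓.


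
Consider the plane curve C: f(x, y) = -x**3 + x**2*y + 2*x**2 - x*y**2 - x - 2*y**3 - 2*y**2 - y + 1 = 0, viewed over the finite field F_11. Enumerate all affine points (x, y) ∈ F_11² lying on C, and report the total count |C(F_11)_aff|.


Affine F_11-points: {(0, 9), (1, 6), (1, 10), (3, 0), (3, 4), (3, 10), (7, 3), (8, 8), (8, 10)}; count = 9.

For each of the 121 pairs (x, y) ∈ F_11², evaluate f(x, y) mod 11. Record the zeros.
  x = 0: [0↦1, 1↦7, 2↦8, 3↦3, 4↦2, 5↦4, 6↦8, 7↦2, 8↦7, 9↦0, 10↦2]  zeros at y ∈ {9}
  x = 1: [0↦1, 1↦7, 2↦6, 3↦8, 4↦1, 5↦6, 6↦0, 7↦4, 8↦6, 9↦5, 10↦0]  zeros at y ∈ {6, 10}
  x = 2: [0↦10, 1↦7, 2↦6, 3↦6, 4↦6, 5↦5, 6↦2, 7↦7, 8↦8, 9↦4, 10↦5]  zeros at y ∈ ∅
  x = 3: [0↦0, 1↦1, 2↦2, 3↦2, 4↦0, 5↦6, 6↦8, 7↦5, 8↦7, 9↦2, 10↦0]  zeros at y ∈ {0, 4, 10}
  x = 4: [0↦9, 1↦5, 2↦10, 3↦1, 4↦10, 5↦3, 6↦1, 7↦3, 8↦8, 9↦4, 10↦1]  zeros at y ∈ ∅
  x = 5: [0↦9, 1↦2, 2↦2, 3↦8, 4↦8, 5↦1, 6↦8, 7↦6, 8↦5, 9↦4, 10↦2]  zeros at y ∈ ∅
  x = 6: [0↦5, 1↦8, 2↦5, 3↦6, 4↦10, 5↦5, 6↦1, 7↦8, 8↦3, 9↦7, 10↦8]  zeros at y ∈ ∅
  x = 7: [0↦2, 1↦6, 2↦2, 3↦0, 4↦10, 5↦9, 6↦7, 7↦3, 8↦7, 9↦7, 10↦2]  zeros at y ∈ {3}
  x = 8: [0↦5, 1↦1, 2↦9, 3↦6, 4↦2, 5↦7, 6↦9, 7↦7, 8↦0, 9↦9, 10↦0]  zeros at y ∈ {8, 10}
  x = 9: [0↦8, 1↦9, 2↦9, 3↦7, 4↦2, 5↦4, 6↦1, 7↦3, 8↦9, 9↦7, 10↦7]  zeros at y ∈ ∅
  x = 10: [0↦5, 1↦2, 2↦7, 3↦8, 4↦4, 5↦5, 6↦10, 7↦7, 8↦6, 9↦6, 10↦6]  zeros at y ∈ ∅
Collecting zeros: affine points = {(0, 9), (1, 6), (1, 10), (3, 0), (3, 4), (3, 10), (7, 3), (8, 8), (8, 10)}.
Total count |C(F_11)_aff| = 9.


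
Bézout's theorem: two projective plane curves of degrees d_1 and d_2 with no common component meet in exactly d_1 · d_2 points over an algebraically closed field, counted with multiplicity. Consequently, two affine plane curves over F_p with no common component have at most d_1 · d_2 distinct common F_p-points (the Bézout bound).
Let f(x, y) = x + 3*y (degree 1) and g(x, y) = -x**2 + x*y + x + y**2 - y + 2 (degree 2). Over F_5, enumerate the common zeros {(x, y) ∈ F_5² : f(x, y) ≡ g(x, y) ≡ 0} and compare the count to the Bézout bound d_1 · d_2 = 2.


Common zeros: {(3, 4), (4, 2)}; count = 2; Bézout bound = 2.

deg(f) = 1, deg(g) = 2, so Bézout bound = 2.
Scan x ∈ F_5. For each x, list the y ∈ F_5 with f(x, y) ≡ 0 and those with g(x, y) ≡ 0 (mod 5); the common zeros in that column are the intersection.
  x = 0: f ≡ 0 at y ∈ {0}; g ≡ 0 at y ∈ ∅; common: ∅.
  x = 1: f ≡ 0 at y ∈ {3}; g ≡ 0 at y ∈ ∅; common: ∅.
  x = 2: f ≡ 0 at y ∈ {1}; g ≡ 0 at y ∈ {0, 4}; common: ∅.
  x = 3: f ≡ 0 at y ∈ {4}; g ≡ 0 at y ∈ {4}; common: {4}.
  x = 4: f ≡ 0 at y ∈ {2}; g ≡ 0 at y ∈ {0, 2}; common: {2}.
Collecting: common zeros = {(3, 4), (4, 2)}, so the count is 2.
Comparison with the Bézout bound: 2 ≤ 2 = deg(f)·deg(g), as expected for curves with no common component (the bound is attained).


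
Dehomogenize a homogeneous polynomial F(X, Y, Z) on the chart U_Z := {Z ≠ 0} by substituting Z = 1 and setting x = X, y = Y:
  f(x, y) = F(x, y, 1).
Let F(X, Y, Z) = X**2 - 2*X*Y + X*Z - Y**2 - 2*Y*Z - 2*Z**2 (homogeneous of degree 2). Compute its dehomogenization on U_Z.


f(x, y) = x**2 - 2*x*y + x - y**2 - 2*y - 2

On U_Z we set Z = 1. Each monomial c·X^i·Y^j·Z^k in F becomes c·x^i·y^j·1^k = c·x^i·y^j.
Substituting Z = 1: F(X, Y, 1) = x**2 - 2*x*y + x - y**2 - 2*y - 2.
Note: deg(f) ≤ deg(F) = 2; strict inequality happens when F is divisible by Z (lost terms).


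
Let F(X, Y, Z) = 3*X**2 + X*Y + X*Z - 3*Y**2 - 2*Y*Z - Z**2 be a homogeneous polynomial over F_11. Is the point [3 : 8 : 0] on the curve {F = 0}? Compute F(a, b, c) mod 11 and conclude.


F(3,8,0) ≡ 2 (mod 11); P is NOT on the curve.

Evaluate F(3, 8, 0) term-by-term (mod 11).
  3*X**2 ↦ 3·9·1·1 = 27
  X*Y ↦ 1·3·8·1 = 24
  X*Z ↦ 1·3·1·0 = 0
  -3*Y**2 ↦ -3·1·64·1 = -192
  -2*Y*Z ↦ -2·1·8·0 = 0
  -Z**2 ↦ -1·1·1·0 = 0
Sum: F(3, 8, 0) = (27) + (24) + (0) + (-192) + (0) + (0) = -141.
Reducing mod 11: -141 ≡ 2 (mod 11).
Since F(a, b, c) ≡ 2 ≠ 0 (mod 11), P does NOT lie on the curve.


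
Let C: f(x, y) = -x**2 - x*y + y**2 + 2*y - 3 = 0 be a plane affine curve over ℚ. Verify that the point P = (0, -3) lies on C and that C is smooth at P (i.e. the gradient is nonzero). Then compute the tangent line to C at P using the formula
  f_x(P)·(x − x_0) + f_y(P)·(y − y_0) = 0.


Tangent line at P: 3*x - 4*y - 12 = 0.

Step 1: f(0, -3) = 0, so P lies on C.
Step 2: partial derivatives
  f_x(x, y) = -2*x - y, f_y(x, y) = -x + 2*y + 2.
  f_x(P) = 3, f_y(P) = -4 (gradient nonzero, so P is smooth).
Step 3: tangent line at P: 3·(x − 0) + -4·(y − -3) = 0.
Expanding: 3*x - 4*y - 12 = 0.


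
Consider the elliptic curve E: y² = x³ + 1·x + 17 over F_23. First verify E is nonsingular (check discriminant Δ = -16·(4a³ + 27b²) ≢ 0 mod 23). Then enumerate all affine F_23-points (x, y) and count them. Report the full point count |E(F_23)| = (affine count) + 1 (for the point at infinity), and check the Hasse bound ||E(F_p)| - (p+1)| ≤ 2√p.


Affine points = {(2, 2), (2, 21), (3, 1), (3, 22), (4, 4), (4, 19), (5, 3), (5, 20), (6, 3), (6, 20), (8, 10), (8, 13), (11, 5), (11, 18), (12, 3), (12, 20), (15, 7), (15, 16), (16, 9), (16, 14), (17, 5), (17, 18), (18, 5), (18, 18), (19, 8), (19, 15)}; affine count = 26; |E(F_23)| = 27.

Discriminant check: Δ ∝ 4a³ + 27b² = 4·1³ + 27·17² = 4·1 + 27·289 ≡ 10 (mod 23). Nonzero ⇒ E is nonsingular.
For each x ∈ F_23, compute rhs = x³ + 1·x + 17 mod 23, then count y ∈ F_23 with y² ≡ rhs.
  x = 0: rhs = 17, matching y values: none (0 points).
  x = 1: rhs = 19, matching y values: none (0 points).
  x = 2: rhs = 4, matching y values: 2, 21 (2 points).
  x = 3: rhs = 1, matching y values: 1, 22 (2 points).
  x = 4: rhs = 16, matching y values: 4, 19 (2 points).
  x = 5: rhs = 9, matching y values: 3, 20 (2 points).
  x = 6: rhs = 9, matching y values: 3, 20 (2 points).
  x = 7: rhs = 22, matching y values: none (0 points).
  x = 8: rhs = 8, matching y values: 10, 13 (2 points).
  x = 9: rhs = 19, matching y values: none (0 points).
  x = 10: rhs = 15, matching y values: none (0 points).
  x = 11: rhs = 2, matching y values: 5, 18 (2 points).
  x = 12: rhs = 9, matching y values: 3, 20 (2 points).
  x = 13: rhs = 19, matching y values: none (0 points).
  x = 14: rhs = 15, matching y values: none (0 points).
  x = 15: rhs = 3, matching y values: 7, 16 (2 points).
  x = 16: rhs = 12, matching y values: 9, 14 (2 points).
  x = 17: rhs = 2, matching y values: 5, 18 (2 points).
  x = 18: rhs = 2, matching y values: 5, 18 (2 points).
  x = 19: rhs = 18, matching y values: 8, 15 (2 points).
  x = 20: rhs = 10, matching y values: none (0 points).
  x = 21: rhs = 7, matching y values: none (0 points).
  x = 22: rhs = 15, matching y values: none (0 points).
Total affine count: 26.
Full point count |E(F_23)| = 26 + 1 = 27.
Hasse bound: |27 − (23+1)| = |3| = 3 ≤ 2√23 ≈ 9.5917 ✓.


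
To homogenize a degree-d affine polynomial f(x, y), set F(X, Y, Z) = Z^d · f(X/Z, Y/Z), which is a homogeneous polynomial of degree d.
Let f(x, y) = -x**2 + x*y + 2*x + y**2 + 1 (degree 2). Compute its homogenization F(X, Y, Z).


F(X, Y, Z) = -X**2 + X*Y + 2*X*Z + Y**2 + Z**2

deg(f) = 2.
Substitute x = X/Z, y = Y/Z into f, then multiply by Z^2.
  monomial -1·x^2·y^0 ↦ -1·X^2·Y^0·Z^0.
  monomial 1·x^1·y^1 ↦ 1·X^1·Y^1·Z^0.
  monomial 2·x^1·y^0 ↦ 2·X^1·Y^0·Z^1.
  monomial 1·x^0·y^2 ↦ 1·X^0·Y^2·Z^0.
  monomial 1·x^0·y^0 ↦ 1·X^0·Y^0·Z^2.
Collecting: F(X, Y, Z) = -X**2 + X*Y + 2*X*Z + Y**2 + Z**2.


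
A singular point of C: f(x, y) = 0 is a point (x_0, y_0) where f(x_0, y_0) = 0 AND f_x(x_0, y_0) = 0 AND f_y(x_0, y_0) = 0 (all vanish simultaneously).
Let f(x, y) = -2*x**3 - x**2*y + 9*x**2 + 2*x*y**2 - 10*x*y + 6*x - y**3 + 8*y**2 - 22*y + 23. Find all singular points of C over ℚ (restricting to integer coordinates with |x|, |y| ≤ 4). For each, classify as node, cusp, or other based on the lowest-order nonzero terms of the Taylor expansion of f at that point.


Singular points: {(1, 3)}; classification: cusp.

Compute partial derivatives:
  f_x = -6*x**2 - 2*x*y + 18*x + 2*y**2 - 10*y + 6.
  f_y = -x**2 + 4*x*y - 10*x - 3*y**2 + 16*y - 22.
Scan x_0 ∈ {−4, ..., 4}. For each x_0, f_y(x_0, y) is a polynomial in y; find its integer roots y ∈ {−4, ..., 4}, then test f_x and f at those candidates.
  x = -4: f_y(-4, y) = 2 - 3*y**2; no integer root y with |y| ≤ 4.
  x = -3: f_y(-3, y) = -3*y**2 + 4*y - 1; vanishes at y ∈ {1}. (-3, 1): f_x = -104 ≠ 0.
  x = -2: f_y(-2, y) = -3*y**2 + 8*y - 6; no integer root y with |y| ≤ 4.
  x = -1: f_y(-1, y) = -3*y**2 + 12*y - 13; no integer root y with |y| ≤ 4.
  x = 0: f_y(0, y) = -3*y**2 + 16*y - 22; no integer root y with |y| ≤ 4.
  x = 1: f_y(1, y) = -3*y**2 + 20*y - 33; vanishes at y ∈ {3}. (1, 3): f_x = 0, f = 0 — SINGULAR.
  x = 2: f_y(2, y) = -3*y**2 + 24*y - 46; no integer root y with |y| ≤ 4.
  x = 3: f_y(3, y) = -3*y**2 + 28*y - 61; no integer root y with |y| ≤ 4.
  x = 4: f_y(4, y) = -3*y**2 + 32*y - 78; no integer root y with |y| ≤ 4.
Only singular point on the grid: (1, 3).
Classify: substitute x = 1 + u, y = 3 + v and expand: f = -2*u**3 - u**2*v + 2*u*v**2 - v**3 + v**2.
No constant or linear terms (consistent with a singular point). Quadratic part: v**2. Cubic part: -2*u**3 - u**2*v + 2*u*v**2 - v**3.
The quadratic part v**2 is a perfect square, so there is a single (double) tangent line v = 0, i.e. y = 3. Restricting the cubic part to that line (v = 0) leaves -2*u**3 ≠ 0, so f is not divisible by v and the branch is v² ≈ 2*u**3 to lowest order — this is a cusp.
Classification: cusp.


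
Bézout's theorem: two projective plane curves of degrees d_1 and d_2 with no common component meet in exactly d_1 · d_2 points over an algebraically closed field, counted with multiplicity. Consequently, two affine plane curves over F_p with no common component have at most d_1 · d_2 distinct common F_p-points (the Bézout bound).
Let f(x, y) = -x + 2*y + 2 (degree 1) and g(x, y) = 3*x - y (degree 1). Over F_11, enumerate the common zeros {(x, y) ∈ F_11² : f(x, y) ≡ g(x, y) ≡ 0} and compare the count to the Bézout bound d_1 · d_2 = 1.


Common zeros: {(4, 1)}; count = 1; Bézout bound = 1.

deg(f) = 1, deg(g) = 1, so Bézout bound = 1.
Scan x ∈ F_11. For each x, list the y ∈ F_11 with f(x, y) ≡ 0 and those with g(x, y) ≡ 0 (mod 11); the common zeros in that column are the intersection.
  x = 0: f ≡ 0 at y ∈ {10}; g ≡ 0 at y ∈ {0}; common: ∅.
  x = 1: f ≡ 0 at y ∈ {5}; g ≡ 0 at y ∈ {3}; common: ∅.
  x = 2: f ≡ 0 at y ∈ {0}; g ≡ 0 at y ∈ {6}; common: ∅.
  x = 3: f ≡ 0 at y ∈ {6}; g ≡ 0 at y ∈ {9}; common: ∅.
  x = 4: f ≡ 0 at y ∈ {1}; g ≡ 0 at y ∈ {1}; common: {1}.
  x = 5: f ≡ 0 at y ∈ {7}; g ≡ 0 at y ∈ {4}; common: ∅.
  x = 6: f ≡ 0 at y ∈ {2}; g ≡ 0 at y ∈ {7}; common: ∅.
  x = 7: f ≡ 0 at y ∈ {8}; g ≡ 0 at y ∈ {10}; common: ∅.
  x = 8: f ≡ 0 at y ∈ {3}; g ≡ 0 at y ∈ {2}; common: ∅.
  x = 9: f ≡ 0 at y ∈ {9}; g ≡ 0 at y ∈ {5}; common: ∅.
  x = 10: f ≡ 0 at y ∈ {4}; g ≡ 0 at y ∈ {8}; common: ∅.
Collecting: common zeros = {(4, 1)}, so the count is 1.
Comparison with the Bézout bound: 1 ≤ 1 = deg(f)·deg(g), as expected for curves with no common component (the bound is attained).


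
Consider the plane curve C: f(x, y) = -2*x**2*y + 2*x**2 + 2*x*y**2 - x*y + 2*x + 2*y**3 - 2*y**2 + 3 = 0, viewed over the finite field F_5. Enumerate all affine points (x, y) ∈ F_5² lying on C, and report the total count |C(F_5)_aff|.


Affine F_5-points: {(2, 0), (2, 4), (3, 4), (4, 1)}; count = 4.

For each of the 25 pairs (x, y) ∈ F_5², evaluate f(x, y) mod 5. Record the zeros.
  x = 0: [0↦3, 1↦3, 2↦1, 3↦4, 4↦4]  zeros at y ∈ ∅
  x = 1: [0↦2, 1↦1, 2↦2, 3↦2, 4↦3]  zeros at y ∈ ∅
  x = 2: [0↦0, 1↦4, 2↦4, 3↦2, 4↦0]  zeros at y ∈ {0, 4}
  x = 3: [0↦2, 1↦2, 2↦2, 3↦4, 4↦0]  zeros at y ∈ {4}
  x = 4: [0↦3, 1↦0, 2↦1, 3↦3, 4↦3]  zeros at y ∈ {1}
Collecting zeros: affine points = {(2, 0), (2, 4), (3, 4), (4, 1)}.
Total count |C(F_5)_aff| = 4.


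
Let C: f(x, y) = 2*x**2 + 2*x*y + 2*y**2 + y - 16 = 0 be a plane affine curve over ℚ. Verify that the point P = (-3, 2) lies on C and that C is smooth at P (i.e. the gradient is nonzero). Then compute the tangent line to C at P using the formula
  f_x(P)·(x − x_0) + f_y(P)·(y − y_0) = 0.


Tangent line at P: -8*x + 3*y - 30 = 0.

Step 1: f(-3, 2) = 0, so P lies on C.
Step 2: partial derivatives
  f_x(x, y) = 4*x + 2*y, f_y(x, y) = 2*x + 4*y + 1.
  f_x(P) = -8, f_y(P) = 3 (gradient nonzero, so P is smooth).
Step 3: tangent line at P: -8·(x − -3) + 3·(y − 2) = 0.
Expanding: -8*x + 3*y - 30 = 0.


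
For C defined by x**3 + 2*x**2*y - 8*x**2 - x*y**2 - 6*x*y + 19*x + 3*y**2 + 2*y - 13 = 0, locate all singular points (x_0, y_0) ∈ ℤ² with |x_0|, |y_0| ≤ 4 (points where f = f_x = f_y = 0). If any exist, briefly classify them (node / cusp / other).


Singular points: {(2, 1)}; classification: cusp.

Compute partial derivatives:
  f_x = 3*x**2 + 4*x*y - 16*x - y**2 - 6*y + 19.
  f_y = 2*x**2 - 2*x*y - 6*x + 6*y + 2.
Scan x_0 ∈ {−4, ..., 4}. For each x_0, f_y(x_0, y) is a polynomial in y; find its integer roots y ∈ {−4, ..., 4}, then test f_x and f at those candidates.
  x = -4: f_y(-4, y) = 14*y + 58; no integer root y with |y| ≤ 4.
  x = -3: f_y(-3, y) = 12*y + 38; no integer root y with |y| ≤ 4.
  x = -2: f_y(-2, y) = 10*y + 22; no integer root y with |y| ≤ 4.
  x = -1: f_y(-1, y) = 8*y + 10; no integer root y with |y| ≤ 4.
  x = 0: f_y(0, y) = 6*y + 2; no integer root y with |y| ≤ 4.
  x = 1: f_y(1, y) = 4*y - 2; no integer root y with |y| ≤ 4.
  x = 2: f_y(2, y) = 2*y - 2; vanishes at y ∈ {1}. (2, 1): f_x = 0, f = 0 — SINGULAR.
  x = 3: f_y(3, y) = 2; no integer root y with |y| ≤ 4.
  x = 4: f_y(4, y) = 10 - 2*y; no integer root y with |y| ≤ 4.
Only singular point on the grid: (2, 1).
Classify: substitute x = 2 + u, y = 1 + v and expand: f = u**3 + 2*u**2*v - u*v**2 + v**2.
No constant or linear terms (consistent with a singular point). Quadratic part: v**2. Cubic part: u**3 + 2*u**2*v - u*v**2.
The quadratic part v**2 is a perfect square, so there is a single (double) tangent line v = 0, i.e. y = 1. Restricting the cubic part to that line (v = 0) leaves u**3 ≠ 0, so f is not divisible by v and the branch is v² ≈ -u**3 to lowest order — this is a cusp.
Classification: cusp.


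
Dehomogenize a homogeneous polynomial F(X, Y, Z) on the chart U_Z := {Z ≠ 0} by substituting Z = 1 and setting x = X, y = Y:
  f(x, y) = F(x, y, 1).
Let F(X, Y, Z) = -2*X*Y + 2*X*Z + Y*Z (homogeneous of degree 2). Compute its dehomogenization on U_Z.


f(x, y) = -2*x*y + 2*x + y

On U_Z we set Z = 1. Each monomial c·X^i·Y^j·Z^k in F becomes c·x^i·y^j·1^k = c·x^i·y^j.
Substituting Z = 1: F(X, Y, 1) = -2*x*y + 2*x + y.
Note: deg(f) ≤ deg(F) = 2; strict inequality happens when F is divisible by Z (lost terms).


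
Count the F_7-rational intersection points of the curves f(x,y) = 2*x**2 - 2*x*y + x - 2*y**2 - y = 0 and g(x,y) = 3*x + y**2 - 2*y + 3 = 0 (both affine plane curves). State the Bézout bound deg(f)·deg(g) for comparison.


Common zeros: ∅; count = 0; Bézout bound = 4.

deg(f) = 2, deg(g) = 2, so Bézout bound = 4.
Scan x ∈ F_7. For each x, list the y ∈ F_7 with f(x, y) ≡ 0 and those with g(x, y) ≡ 0 (mod 7); the common zeros in that column are the intersection.
  x = 0: f ≡ 0 at y ∈ {0, 3}; g ≡ 0 at y ∈ ∅; common: ∅.
  x = 1: f ≡ 0 at y ∈ ∅; g ≡ 0 at y ∈ {4, 5}; common: ∅.
  x = 2: f ≡ 0 at y ∈ {4}; g ≡ 0 at y ∈ ∅; common: ∅.
  x = 3: f ≡ 0 at y ∈ {0}; g ≡ 0 at y ∈ ∅; common: ∅.
  x = 4: f ≡ 0 at y ∈ ∅; g ≡ 0 at y ∈ {1}; common: ∅.
  x = 5: f ≡ 0 at y ∈ {1, 4}; g ≡ 0 at y ∈ {3, 6}; common: ∅.
  x = 6: f ≡ 0 at y ∈ {1, 3}; g ≡ 0 at y ∈ {0, 2}; common: ∅.
Collecting: common zeros = ∅, so the count is 0.
Comparison with the Bézout bound: 0 ≤ 4 = deg(f)·deg(g), as expected for curves with no common component (the affine F_7-count falls short of the bound because intersections may lie at infinity, over extension fields, or carry multiplicity).


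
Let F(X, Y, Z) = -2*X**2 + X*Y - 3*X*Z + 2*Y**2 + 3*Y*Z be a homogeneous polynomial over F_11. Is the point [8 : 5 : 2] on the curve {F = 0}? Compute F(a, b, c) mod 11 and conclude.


F(8,5,2) ≡ 10 (mod 11); P is NOT on the curve.

Evaluate F(8, 5, 2) term-by-term (mod 11).
  -2*X**2 ↦ -2·64·1·1 = -128
  X*Y ↦ 1·8·5·1 = 40
  -3*X*Z ↦ -3·8·1·2 = -48
  2*Y**2 ↦ 2·1·25·1 = 50
  3*Y*Z ↦ 3·1·5·2 = 30
Sum: F(8, 5, 2) = (-128) + (40) + (-48) + (50) + (30) = -56.
Reducing mod 11: -56 ≡ 10 (mod 11).
Since F(a, b, c) ≡ 10 ≠ 0 (mod 11), P does NOT lie on the curve.


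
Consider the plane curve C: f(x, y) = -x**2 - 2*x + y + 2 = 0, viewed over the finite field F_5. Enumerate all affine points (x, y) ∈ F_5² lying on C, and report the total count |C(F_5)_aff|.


Affine F_5-points: {(0, 3), (1, 1), (2, 1), (3, 3), (4, 2)}; count = 5.

For each of the 25 pairs (x, y) ∈ F_5², evaluate f(x, y) mod 5. Record the zeros.
  x = 0: [0↦2, 1↦3, 2↦4, 3↦0, 4↦1]  zeros at y ∈ {3}
  x = 1: [0↦4, 1↦0, 2↦1, 3↦2, 4↦3]  zeros at y ∈ {1}
  x = 2: [0↦4, 1↦0, 2↦1, 3↦2, 4↦3]  zeros at y ∈ {1}
  x = 3: [0↦2, 1↦3, 2↦4, 3↦0, 4↦1]  zeros at y ∈ {3}
  x = 4: [0↦3, 1↦4, 2↦0, 3↦1, 4↦2]  zeros at y ∈ {2}
Collecting zeros: affine points = {(0, 3), (1, 1), (2, 1), (3, 3), (4, 2)}.
Total count |C(F_5)_aff| = 5.
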